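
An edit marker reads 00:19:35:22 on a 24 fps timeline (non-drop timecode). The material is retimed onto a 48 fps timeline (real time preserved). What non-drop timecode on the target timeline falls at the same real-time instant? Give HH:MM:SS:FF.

Source frame index: (0×3600 + 19×60 + 35) × 24 + 22 = 28222.
Real time: 28222 / (24) = 14111/12 s.
Target frame: (14111/12) × (48) = 56444.
At 48 labels/s: frame 56444 → 00:19:35:44.

00:19:35:44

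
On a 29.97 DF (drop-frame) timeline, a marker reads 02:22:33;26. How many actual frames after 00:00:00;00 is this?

As if non-drop at 30 labels/s: (2 × 3600 + 22 × 60 + 33) × 30 + 26 = 256616.
Minute boundaries passed: 142; those not divisible by 10: 142 − 14 = 128; dropped labels = 2 × 128 = 256.
Actual frame index = 256616 − 256 = 256360.

256360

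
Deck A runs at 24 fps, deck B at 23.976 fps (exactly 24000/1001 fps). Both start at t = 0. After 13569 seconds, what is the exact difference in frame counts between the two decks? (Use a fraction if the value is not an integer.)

325656/1001 frames

A emits 24 × 13569 = 325656 frames; B emits 24000/1001 × 13569 = 325656000/1001.
Difference = 325656/1001 frames (≈ 325.3307); B is behind A.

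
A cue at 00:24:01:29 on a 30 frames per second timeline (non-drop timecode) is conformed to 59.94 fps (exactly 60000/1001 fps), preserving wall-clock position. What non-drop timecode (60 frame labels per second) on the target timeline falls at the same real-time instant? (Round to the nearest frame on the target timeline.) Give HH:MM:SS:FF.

00:24:00:32

Source frame index: (0×3600 + 24×60 + 1) × 30 + 29 = 43259.
Real time: 43259 / (30) = 43259/30 s.
Target frame: (43259/30) × (60000/1001) = 86518000/1001 ≈ 86431.568 → 86432.
At 60 labels/s: frame 86432 → 00:24:00:32.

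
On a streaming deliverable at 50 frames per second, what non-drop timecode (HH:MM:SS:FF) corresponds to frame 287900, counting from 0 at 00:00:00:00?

287900 ÷ 50 = 5758 full seconds, remainder 0 frames.
5758 s = 1 h 35 min 58 s.
Timecode: 01:35:58:00.

01:35:58:00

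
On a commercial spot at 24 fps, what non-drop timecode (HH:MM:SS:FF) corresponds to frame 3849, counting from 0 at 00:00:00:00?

3849 ÷ 24 = 160 full seconds, remainder 9 frames.
160 s = 0 h 2 min 40 s.
Timecode: 00:02:40:09.

00:02:40:09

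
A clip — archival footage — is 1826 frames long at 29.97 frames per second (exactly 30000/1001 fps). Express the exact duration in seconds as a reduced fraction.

Running time = 1826 ÷ (30000/1001) = 1826 × 1001/30000 = 913913/15000 s.

913913/15000 seconds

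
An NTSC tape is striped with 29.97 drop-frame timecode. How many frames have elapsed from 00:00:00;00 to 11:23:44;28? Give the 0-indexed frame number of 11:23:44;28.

Complete 10-minute blocks: 68, each 17982 frames → 1222776.
Remaining 3 whole minutes in the current block: 1800 + 2 × 1798 = 5396 frames.
Within the current minute: 44 × 30 + 28 − 2 = 1346 (labels ;00/;01 skipped at this minute). Total = 1222776 + 5396 + 1346 = 1229518.

1229518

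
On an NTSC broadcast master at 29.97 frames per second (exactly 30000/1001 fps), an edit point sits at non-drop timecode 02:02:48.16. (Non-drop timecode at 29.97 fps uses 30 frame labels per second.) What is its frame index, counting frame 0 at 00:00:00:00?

frame 221056

Total seconds to the label: (2 × 3600 + 2 × 60 + 48) = 7368.
Frame index = 7368 × 30 + 16 = 221056.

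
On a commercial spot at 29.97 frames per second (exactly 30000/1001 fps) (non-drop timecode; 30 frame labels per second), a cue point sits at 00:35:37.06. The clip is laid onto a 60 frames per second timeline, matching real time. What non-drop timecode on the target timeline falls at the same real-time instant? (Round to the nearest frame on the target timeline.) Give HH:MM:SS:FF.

00:35:39:20

Source frame index: (0×3600 + 35×60 + 37) × 30 + 6 = 64116.
Real time: 64116 / (30000/1001) = 5348343/2500 s.
Target frame: (5348343/2500) × (60) = 16045029/125 ≈ 128360.232 → 128360.
At 60 labels/s: frame 128360 → 00:35:39:20.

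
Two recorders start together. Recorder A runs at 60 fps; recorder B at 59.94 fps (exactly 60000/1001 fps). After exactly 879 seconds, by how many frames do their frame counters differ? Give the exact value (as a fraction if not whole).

A emits 60 × 879 = 52740 frames; B emits 60000/1001 × 879 = 52740000/1001.
Difference = 52740/1001 frames (≈ 52.6873); B is behind A.

52740/1001 frames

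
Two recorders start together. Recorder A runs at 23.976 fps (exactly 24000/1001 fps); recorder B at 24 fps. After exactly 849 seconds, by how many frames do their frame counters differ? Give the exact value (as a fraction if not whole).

A emits 24000/1001 × 849 = 20376000/1001 frames; B emits 24 × 849 = 20376.
Difference = 20376/1001 frames (≈ 20.3556); B is ahead of A.

20376/1001 frames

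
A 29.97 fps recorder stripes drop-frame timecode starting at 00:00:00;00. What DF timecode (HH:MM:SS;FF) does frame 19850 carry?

Each 10-minute DF block holds 10 × 60 × 30 − 9 × 2 = 17982 frames. 19850 ÷ 17982 → 1 full block, remainder 1868.
Within the partial block the first minute is 1800 frames and each further minute 1798, so 1 further minute boundary passed. Total skipped labels = 18 × 1 + 2 × 1 = 20.
Non-drop label index = 19850 + 20 = 19870; at 30 labels/s that is 00:11:02:10, i.e. DF 00:11:02;10.

00:11:02;10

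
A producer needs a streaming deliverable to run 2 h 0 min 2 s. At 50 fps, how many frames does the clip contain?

2 h 0 min 2 s = 7202 s.
Frames = 7202 × 50 = 360100.

360100 frames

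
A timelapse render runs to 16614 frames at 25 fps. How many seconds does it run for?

Running time = 16614 / (25) = 664.56 s.

664.56 seconds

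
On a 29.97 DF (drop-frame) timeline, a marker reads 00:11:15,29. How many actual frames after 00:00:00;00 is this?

Complete 10-minute blocks: 1, each 17982 frames → 17982.
Remaining 1 whole minute in the current block: 1800 + 0 × 1798 = 1800 frames.
Within the current minute: 15 × 30 + 29 − 2 = 477 (labels ;00/;01 skipped at this minute). Total = 17982 + 1800 + 477 = 20259.

20259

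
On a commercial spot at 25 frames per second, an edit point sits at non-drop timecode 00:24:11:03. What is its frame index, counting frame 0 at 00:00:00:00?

Total seconds to the label: (0 × 3600 + 24 × 60 + 11) = 1451.
Frame index = 1451 × 25 + 3 = 36278.

36278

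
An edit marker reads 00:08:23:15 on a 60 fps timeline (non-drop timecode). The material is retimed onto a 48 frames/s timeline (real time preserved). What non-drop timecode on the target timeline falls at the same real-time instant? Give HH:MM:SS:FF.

00:08:23:12

Source frame index: (0×3600 + 8×60 + 23) × 60 + 15 = 30195.
Real time: 30195 / (60) = 2013/4 s.
Target frame: (2013/4) × (48) = 24156.
At 48 labels/s: frame 24156 → 00:08:23:12.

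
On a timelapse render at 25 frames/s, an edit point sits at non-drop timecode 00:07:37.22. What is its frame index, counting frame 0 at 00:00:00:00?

Total seconds to the label: (0 × 3600 + 7 × 60 + 37) = 457.
Frame index = 457 × 25 + 22 = 11447.

frame 11447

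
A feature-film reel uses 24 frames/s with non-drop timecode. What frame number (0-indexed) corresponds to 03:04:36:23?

Total seconds to the label: (3 × 3600 + 4 × 60 + 36) = 11076.
Frame index = 11076 × 24 + 23 = 265847.

265847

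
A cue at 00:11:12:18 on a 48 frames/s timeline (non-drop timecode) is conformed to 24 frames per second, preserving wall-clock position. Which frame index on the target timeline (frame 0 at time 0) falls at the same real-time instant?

frame 16137

Source frame index: (0×3600 + 11×60 + 12) × 48 + 18 = 32274.
Real time: 32274 / (48) = 5379/8 s.
Target frame: (5379/8) × (24) = 16137.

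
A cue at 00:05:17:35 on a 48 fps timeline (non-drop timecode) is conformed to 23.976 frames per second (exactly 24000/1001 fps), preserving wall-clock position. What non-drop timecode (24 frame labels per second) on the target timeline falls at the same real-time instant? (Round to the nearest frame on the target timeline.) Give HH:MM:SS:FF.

00:05:17:10

Source frame index: (0×3600 + 5×60 + 17) × 48 + 35 = 15251.
Real time: 15251 / (48) = 15251/48 s.
Target frame: (15251/48) × (24000/1001) = 7625500/1001 ≈ 7617.882 → 7618.
At 24 labels/s: frame 7618 → 00:05:17:10.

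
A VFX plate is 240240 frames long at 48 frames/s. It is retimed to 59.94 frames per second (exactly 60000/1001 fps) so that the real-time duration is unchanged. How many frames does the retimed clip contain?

300000 frames

Target frames = source frames × (target rate / source rate) = 240240 × (60000/1001)/(48) = 240240 × 1250/1001 = 300000.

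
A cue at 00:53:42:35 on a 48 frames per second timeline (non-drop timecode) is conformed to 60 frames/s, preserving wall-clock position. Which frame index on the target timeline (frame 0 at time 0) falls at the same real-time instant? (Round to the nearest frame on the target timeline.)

frame 193364

Source frame index: (0×3600 + 53×60 + 42) × 48 + 35 = 154691.
Real time: 154691 / (48) = 154691/48 s.
Target frame: (154691/48) × (60) = 773455/4 ≈ 193363.750 → 193364.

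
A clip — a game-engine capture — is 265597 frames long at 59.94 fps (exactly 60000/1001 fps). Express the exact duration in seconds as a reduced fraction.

265862597/60000 seconds

Running time = 265597 ÷ (60000/1001) = 265597 × 1001/60000 = 265862597/60000 s.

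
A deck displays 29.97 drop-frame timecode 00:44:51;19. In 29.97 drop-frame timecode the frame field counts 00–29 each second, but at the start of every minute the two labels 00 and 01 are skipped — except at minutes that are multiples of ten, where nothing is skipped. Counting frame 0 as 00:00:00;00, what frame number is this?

As if non-drop at 30 labels/s: (0 × 3600 + 44 × 60 + 51) × 30 + 19 = 80749.
Minute boundaries passed: 44; those not divisible by 10: 44 − 4 = 40; dropped labels = 2 × 40 = 80.
Actual frame index = 80749 − 80 = 80669.

80669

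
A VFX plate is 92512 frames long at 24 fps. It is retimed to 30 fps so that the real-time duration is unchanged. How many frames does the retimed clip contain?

115640 frames

Target frames = source frames × (target rate / source rate) = 92512 × (30)/(24) = 92512 × 5/4 = 115640.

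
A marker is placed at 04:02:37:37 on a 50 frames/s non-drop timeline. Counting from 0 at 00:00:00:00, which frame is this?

727887

Total seconds to the label: (4 × 3600 + 2 × 60 + 37) = 14557.
Frame index = 14557 × 50 + 37 = 727887.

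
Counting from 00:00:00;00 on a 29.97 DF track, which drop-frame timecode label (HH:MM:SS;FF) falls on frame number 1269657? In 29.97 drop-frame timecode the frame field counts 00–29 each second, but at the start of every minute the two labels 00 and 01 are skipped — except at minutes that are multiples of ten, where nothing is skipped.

Each 10-minute DF block holds 10 × 60 × 30 − 9 × 2 = 17982 frames. 1269657 ÷ 17982 → 70 full blocks, remainder 10917.
Within the partial block the first minute is 1800 frames and each further minute 1798, so 6 further minute boundaries passed. Total skipped labels = 18 × 70 + 2 × 6 = 1272.
Non-drop label index = 1269657 + 1272 = 1270929; at 30 labels/s that is 11:46:04:09, i.e. DF 11:46:04;09.

11:46:04;09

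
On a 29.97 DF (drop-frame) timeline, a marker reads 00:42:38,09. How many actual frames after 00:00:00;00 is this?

Complete 10-minute blocks: 4, each 17982 frames → 71928.
Remaining 2 whole minutes in the current block: 1800 + 1 × 1798 = 3598 frames.
Within the current minute: 38 × 30 + 9 − 2 = 1147 (labels ;00/;01 skipped at this minute). Total = 71928 + 3598 + 1147 = 76673.

76673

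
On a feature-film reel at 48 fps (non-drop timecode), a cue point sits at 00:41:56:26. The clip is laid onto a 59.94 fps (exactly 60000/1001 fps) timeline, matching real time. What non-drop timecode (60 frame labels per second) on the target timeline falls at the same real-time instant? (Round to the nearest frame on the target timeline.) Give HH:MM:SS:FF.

Source frame index: (0×3600 + 41×60 + 56) × 48 + 26 = 120794.
Real time: 120794 / (48) = 60397/24 s.
Target frame: (60397/24) × (60000/1001) = 150992500/1001 ≈ 150841.658 → 150842.
At 60 labels/s: frame 150842 → 00:41:54:02.

00:41:54:02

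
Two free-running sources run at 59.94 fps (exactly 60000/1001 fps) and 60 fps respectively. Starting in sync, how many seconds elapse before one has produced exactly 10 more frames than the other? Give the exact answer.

The gap grows by |60 − 60000/1001| = 60/1001 frames per second.
Time for a 10-frame gap: 10 ÷ (60/1001) = 1001/6 s.

1001/6 seconds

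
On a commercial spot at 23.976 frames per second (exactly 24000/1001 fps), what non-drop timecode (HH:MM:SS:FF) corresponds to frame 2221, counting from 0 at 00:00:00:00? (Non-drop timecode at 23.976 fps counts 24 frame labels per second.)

00:01:32:13

2221 ÷ 24 = 92 full seconds, remainder 13 frames.
92 s = 0 h 1 min 32 s.
Timecode: 00:01:32:13.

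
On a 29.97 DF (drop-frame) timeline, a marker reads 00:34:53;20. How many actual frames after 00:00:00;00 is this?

62748

As if non-drop at 30 labels/s: (0 × 3600 + 34 × 60 + 53) × 30 + 20 = 62810.
Minute boundaries passed: 34; those not divisible by 10: 34 − 3 = 31; dropped labels = 2 × 31 = 62.
Actual frame index = 62810 − 62 = 62748.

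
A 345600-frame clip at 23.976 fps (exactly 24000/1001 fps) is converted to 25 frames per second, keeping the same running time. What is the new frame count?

360360 frames

Target frames = source frames × (target rate / source rate) = 345600 × (25)/(24000/1001) = 345600 × 1001/960 = 360360.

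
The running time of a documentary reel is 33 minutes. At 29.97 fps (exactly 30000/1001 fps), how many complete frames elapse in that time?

33 min = 1980 s.
Frames = 1980 × 30000/1001 = 5400000/91 ≈ 59340.6593.
Complete frames: 59340.

59340 frames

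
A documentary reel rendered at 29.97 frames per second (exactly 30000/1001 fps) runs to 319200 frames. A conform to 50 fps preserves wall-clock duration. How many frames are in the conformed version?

Target frames = source frames × (target rate / source rate) = 319200 × (50)/(30000/1001) = 319200 × 1001/600 = 532532.

532532 frames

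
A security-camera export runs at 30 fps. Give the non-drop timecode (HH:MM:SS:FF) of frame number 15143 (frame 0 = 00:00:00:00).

15143 ÷ 30 = 504 full seconds, remainder 23 frames.
504 s = 0 h 8 min 24 s.
Timecode: 00:08:24:23.

00:08:24:23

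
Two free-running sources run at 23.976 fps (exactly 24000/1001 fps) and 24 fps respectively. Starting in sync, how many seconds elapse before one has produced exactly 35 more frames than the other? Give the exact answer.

The gap grows by |24 − 24000/1001| = 24/1001 frames per second.
Time for a 35-frame gap: 35 ÷ (24/1001) = 35035/24 s.

35035/24 seconds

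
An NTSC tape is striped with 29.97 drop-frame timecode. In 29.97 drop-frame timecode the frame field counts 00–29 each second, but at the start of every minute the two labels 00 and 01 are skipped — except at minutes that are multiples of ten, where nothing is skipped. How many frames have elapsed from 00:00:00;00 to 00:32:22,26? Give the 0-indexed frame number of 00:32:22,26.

Complete 10-minute blocks: 3, each 17982 frames → 53946.
Remaining 2 whole minutes in the current block: 1800 + 1 × 1798 = 3598 frames.
Within the current minute: 22 × 30 + 26 − 2 = 684 (labels ;00/;01 skipped at this minute). Total = 53946 + 3598 + 684 = 58228.

58228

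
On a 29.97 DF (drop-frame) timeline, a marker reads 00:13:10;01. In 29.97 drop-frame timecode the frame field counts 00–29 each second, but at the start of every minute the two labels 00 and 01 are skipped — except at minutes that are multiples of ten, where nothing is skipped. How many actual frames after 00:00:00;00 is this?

23677

Complete 10-minute blocks: 1, each 17982 frames → 17982.
Remaining 3 whole minutes in the current block: 1800 + 2 × 1798 = 5396 frames.
Within the current minute: 10 × 30 + 1 − 2 = 299 (labels ;00/;01 skipped at this minute). Total = 17982 + 5396 + 299 = 23677.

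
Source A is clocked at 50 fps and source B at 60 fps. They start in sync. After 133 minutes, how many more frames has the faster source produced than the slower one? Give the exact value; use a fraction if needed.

133 min = 7980 s.
A emits 50 × 7980 = 399000 frames; B emits 60 × 7980 = 478800.
Difference = 79800 frames; B is ahead of A.

79800 frames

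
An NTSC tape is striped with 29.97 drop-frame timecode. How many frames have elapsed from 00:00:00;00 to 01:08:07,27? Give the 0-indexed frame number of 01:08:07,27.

Complete 10-minute blocks: 6, each 17982 frames → 107892.
Remaining 8 whole minutes in the current block: 1800 + 7 × 1798 = 14386 frames.
Within the current minute: 7 × 30 + 27 − 2 = 235 (labels ;00/;01 skipped at this minute). Total = 107892 + 14386 + 235 = 122513.

122513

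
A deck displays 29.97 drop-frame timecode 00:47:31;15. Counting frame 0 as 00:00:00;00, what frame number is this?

Complete 10-minute blocks: 4, each 17982 frames → 71928.
Remaining 7 whole minutes in the current block: 1800 + 6 × 1798 = 12588 frames.
Within the current minute: 31 × 30 + 15 − 2 = 943 (labels ;00/;01 skipped at this minute). Total = 71928 + 12588 + 943 = 85459.

85459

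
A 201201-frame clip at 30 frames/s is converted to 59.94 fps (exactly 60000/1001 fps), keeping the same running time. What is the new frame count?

Target frames = source frames × (target rate / source rate) = 201201 × (60000/1001)/(30) = 201201 × 2000/1001 = 402000.

402000 frames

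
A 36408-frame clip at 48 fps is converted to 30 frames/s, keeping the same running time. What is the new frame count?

22755 frames

Target frames = source frames × (target rate / source rate) = 36408 × (30)/(48) = 36408 × 5/8 = 22755.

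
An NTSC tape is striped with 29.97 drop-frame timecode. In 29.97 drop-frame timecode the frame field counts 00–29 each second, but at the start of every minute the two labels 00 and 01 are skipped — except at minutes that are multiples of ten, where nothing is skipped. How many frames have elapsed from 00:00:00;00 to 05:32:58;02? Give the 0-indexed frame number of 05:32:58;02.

Complete 10-minute blocks: 33, each 17982 frames → 593406.
Remaining 2 whole minutes in the current block: 1800 + 1 × 1798 = 3598 frames.
Within the current minute: 58 × 30 + 2 − 2 = 1740 (labels ;00/;01 skipped at this minute). Total = 593406 + 3598 + 1740 = 598744.

598744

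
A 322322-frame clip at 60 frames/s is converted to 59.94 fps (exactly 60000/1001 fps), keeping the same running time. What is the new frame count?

Target frames = source frames × (target rate / source rate) = 322322 × (60000/1001)/(60) = 322322 × 1000/1001 = 322000.

322000 frames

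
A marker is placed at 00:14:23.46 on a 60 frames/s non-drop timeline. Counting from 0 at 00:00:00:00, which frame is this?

frame 51826

Total seconds to the label: (0 × 3600 + 14 × 60 + 23) = 863.
Frame index = 863 × 60 + 46 = 51826.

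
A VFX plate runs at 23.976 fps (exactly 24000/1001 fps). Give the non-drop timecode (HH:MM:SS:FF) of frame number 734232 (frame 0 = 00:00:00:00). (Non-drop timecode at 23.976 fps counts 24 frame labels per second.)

08:29:53:00

734232 ÷ 24 = 30593 full seconds, remainder 0 frames.
30593 s = 8 h 29 min 53 s.
Timecode: 08:29:53:00.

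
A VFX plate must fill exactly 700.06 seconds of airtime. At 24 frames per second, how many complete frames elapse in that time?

16801 frames

Frames = 700.06 × 24 = 420036/25 ≈ 16801.4400.
Complete frames: 16801.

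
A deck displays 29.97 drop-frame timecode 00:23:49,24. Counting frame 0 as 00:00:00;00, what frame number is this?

Complete 10-minute blocks: 2, each 17982 frames → 35964.
Remaining 3 whole minutes in the current block: 1800 + 2 × 1798 = 5396 frames.
Within the current minute: 49 × 30 + 24 − 2 = 1492 (labels ;00/;01 skipped at this minute). Total = 35964 + 5396 + 1492 = 42852.

42852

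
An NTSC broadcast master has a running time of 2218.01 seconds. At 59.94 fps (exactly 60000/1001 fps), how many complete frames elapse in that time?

Frames = 2218.01 × 60000/1001 = 133080600/1001 ≈ 132947.6523.
Complete frames: 132947.

132947 frames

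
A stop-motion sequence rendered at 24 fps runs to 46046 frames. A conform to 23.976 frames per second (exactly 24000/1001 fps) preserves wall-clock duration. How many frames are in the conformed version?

Target frames = source frames × (target rate / source rate) = 46046 × (24000/1001)/(24) = 46046 × 1000/1001 = 46000.

46000 frames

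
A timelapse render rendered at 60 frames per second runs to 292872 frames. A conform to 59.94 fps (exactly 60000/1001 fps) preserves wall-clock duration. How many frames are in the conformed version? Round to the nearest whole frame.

292579 frames

Frames at target rate = 292872 × (60000/1001) / (60) = 292872000/1001 ≈ 292579.421.
Nearest whole frame: 292579.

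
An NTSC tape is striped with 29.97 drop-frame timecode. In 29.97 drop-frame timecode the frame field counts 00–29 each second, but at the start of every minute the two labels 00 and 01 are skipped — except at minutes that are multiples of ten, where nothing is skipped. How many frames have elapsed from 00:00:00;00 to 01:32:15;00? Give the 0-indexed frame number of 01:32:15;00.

Complete 10-minute blocks: 9, each 17982 frames → 161838.
Remaining 2 whole minutes in the current block: 1800 + 1 × 1798 = 3598 frames.
Within the current minute: 15 × 30 + 0 − 2 = 448 (labels ;00/;01 skipped at this minute). Total = 161838 + 3598 + 448 = 165884.

165884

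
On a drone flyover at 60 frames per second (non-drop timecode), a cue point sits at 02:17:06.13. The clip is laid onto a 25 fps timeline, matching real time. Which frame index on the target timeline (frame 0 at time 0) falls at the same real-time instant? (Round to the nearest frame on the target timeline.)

frame 205655

Source frame index: (2×3600 + 17×60 + 6) × 60 + 13 = 493573.
Real time: 493573 / (60) = 493573/60 s.
Target frame: (493573/60) × (25) = 2467865/12 ≈ 205655.417 → 205655.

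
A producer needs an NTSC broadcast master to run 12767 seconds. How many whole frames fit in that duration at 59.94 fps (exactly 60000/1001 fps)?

765254 frames

Frames = 12767 × 60000/1001 = 766020000/1001 ≈ 765254.7453.
Complete frames: 765254.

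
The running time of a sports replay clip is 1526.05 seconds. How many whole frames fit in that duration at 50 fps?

76302 frames

Frames = 1526.05 × 50 = 152605/2 ≈ 76302.5000.
Complete frames: 76302.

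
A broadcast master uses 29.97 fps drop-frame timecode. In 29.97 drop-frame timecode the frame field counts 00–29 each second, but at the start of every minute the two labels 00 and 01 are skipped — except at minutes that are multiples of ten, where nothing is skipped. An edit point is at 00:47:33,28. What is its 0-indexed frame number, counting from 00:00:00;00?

As if non-drop at 30 labels/s: (0 × 3600 + 47 × 60 + 33) × 30 + 28 = 85618.
Minute boundaries passed: 47; those not divisible by 10: 47 − 4 = 43; dropped labels = 2 × 43 = 86.
Actual frame index = 85618 − 86 = 85532.

85532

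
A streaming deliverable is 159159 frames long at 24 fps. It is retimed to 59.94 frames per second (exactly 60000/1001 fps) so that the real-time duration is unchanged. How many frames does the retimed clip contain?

397500 frames

Target frames = source frames × (target rate / source rate) = 159159 × (60000/1001)/(24) = 159159 × 2500/1001 = 397500.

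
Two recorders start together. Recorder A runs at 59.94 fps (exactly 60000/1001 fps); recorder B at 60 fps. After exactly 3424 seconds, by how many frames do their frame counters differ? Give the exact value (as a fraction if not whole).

A emits 60000/1001 × 3424 = 205440000/1001 frames; B emits 60 × 3424 = 205440.
Difference = 205440/1001 frames (≈ 205.2348); B is ahead of A.

205440/1001 frames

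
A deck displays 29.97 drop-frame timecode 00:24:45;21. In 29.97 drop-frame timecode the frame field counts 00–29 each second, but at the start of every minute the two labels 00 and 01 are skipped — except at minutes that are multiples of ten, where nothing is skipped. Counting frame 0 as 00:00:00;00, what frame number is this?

As if non-drop at 30 labels/s: (0 × 3600 + 24 × 60 + 45) × 30 + 21 = 44571.
Minute boundaries passed: 24; those not divisible by 10: 24 − 2 = 22; dropped labels = 2 × 22 = 44.
Actual frame index = 44571 − 44 = 44527.

44527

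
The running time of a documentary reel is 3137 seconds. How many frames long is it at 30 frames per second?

94110 frames

Frames = 3137 × 30 = 94110.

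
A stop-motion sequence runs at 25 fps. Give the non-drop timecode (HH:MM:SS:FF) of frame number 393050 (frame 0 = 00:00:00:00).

393050 ÷ 25 = 15722 full seconds, remainder 0 frames.
15722 s = 4 h 22 min 2 s.
Timecode: 04:22:02:00.

04:22:02:00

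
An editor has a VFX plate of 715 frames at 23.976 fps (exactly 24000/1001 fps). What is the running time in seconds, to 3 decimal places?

Running time = 715 × 1001/24000 = 143143/4800 s ≈ 29.821 s.

29.821 seconds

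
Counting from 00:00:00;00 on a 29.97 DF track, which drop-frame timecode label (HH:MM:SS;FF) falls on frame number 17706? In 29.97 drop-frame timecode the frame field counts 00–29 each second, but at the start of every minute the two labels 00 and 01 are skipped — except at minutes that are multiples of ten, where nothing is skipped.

00:09:50;24

Ten DF minutes hold 17982 frames, so frame 17706 lies in block 0 (frames 0–17981) with 17706 frames into that block.
The block's first minute is 1800 frames and the rest 1798 each; 17706 frames reaches minute 9, so 0 × 18 + 9 × 2 = 18 labels have been skipped so far.
Adding those back, label number 17706 + 18 = 17724 at 30 labels/s is 590 s + 24 f = 0 h 9 min 50 s frame 24, i.e. 00:09:50;24.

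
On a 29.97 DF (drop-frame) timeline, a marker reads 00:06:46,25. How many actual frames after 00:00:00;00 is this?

Complete 10-minute blocks: 0, each 17982 frames → 0.
Remaining 6 whole minutes in the current block: 1800 + 5 × 1798 = 10790 frames.
Within the current minute: 46 × 30 + 25 − 2 = 1403 (labels ;00/;01 skipped at this minute). Total = 0 + 10790 + 1403 = 12193.

12193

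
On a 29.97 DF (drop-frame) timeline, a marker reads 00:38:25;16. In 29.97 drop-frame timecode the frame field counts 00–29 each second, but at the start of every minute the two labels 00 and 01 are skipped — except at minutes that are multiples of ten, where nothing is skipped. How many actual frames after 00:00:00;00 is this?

Complete 10-minute blocks: 3, each 17982 frames → 53946.
Remaining 8 whole minutes in the current block: 1800 + 7 × 1798 = 14386 frames.
Within the current minute: 25 × 30 + 16 − 2 = 764 (labels ;00/;01 skipped at this minute). Total = 53946 + 14386 + 764 = 69096.

69096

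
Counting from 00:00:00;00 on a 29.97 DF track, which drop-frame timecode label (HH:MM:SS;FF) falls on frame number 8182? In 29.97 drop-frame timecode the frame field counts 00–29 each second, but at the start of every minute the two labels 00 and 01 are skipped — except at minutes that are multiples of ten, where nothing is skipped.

00:04:33;00

Each 10-minute DF block holds 10 × 60 × 30 − 9 × 2 = 17982 frames. 8182 ÷ 17982 → 0 full blocks, remainder 8182.
Within the partial block the first minute is 1800 frames and each further minute 1798, so 4 further minute boundaries passed. Total skipped labels = 18 × 0 + 2 × 4 = 8.
Non-drop label index = 8182 + 8 = 8190; at 30 labels/s that is 00:04:33:00, i.e. DF 00:04:33;00.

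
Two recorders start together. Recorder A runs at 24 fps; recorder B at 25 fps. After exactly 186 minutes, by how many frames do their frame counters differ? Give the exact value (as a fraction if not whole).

11160 frames

186 min = 11160 s.
A emits 24 × 11160 = 267840 frames; B emits 25 × 11160 = 279000.
Difference = 11160 frames; B is ahead of A.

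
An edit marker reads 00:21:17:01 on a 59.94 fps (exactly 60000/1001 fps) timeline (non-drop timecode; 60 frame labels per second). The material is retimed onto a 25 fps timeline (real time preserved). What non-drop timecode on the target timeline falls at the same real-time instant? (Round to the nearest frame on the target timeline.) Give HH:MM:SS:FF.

00:21:18:07

Source frame index: (0×3600 + 21×60 + 17) × 60 + 1 = 76621.
Real time: 76621 / (60000/1001) = 76697621/60000 s.
Target frame: (76697621/60000) × (25) = 76697621/2400 ≈ 31957.342 → 31957.
At 25 labels/s: frame 31957 → 00:21:18:07.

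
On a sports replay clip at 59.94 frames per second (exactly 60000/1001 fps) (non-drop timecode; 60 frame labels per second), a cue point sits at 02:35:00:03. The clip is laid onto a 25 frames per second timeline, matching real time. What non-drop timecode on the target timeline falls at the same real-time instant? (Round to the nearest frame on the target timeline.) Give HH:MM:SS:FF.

Source frame index: (2×3600 + 35×60 + 0) × 60 + 3 = 558003.
Real time: 558003 / (60000/1001) = 186187001/20000 s.
Target frame: (186187001/20000) × (25) = 186187001/800 ≈ 232733.751 → 232734.
At 25 labels/s: frame 232734 → 02:35:09:09.

02:35:09:09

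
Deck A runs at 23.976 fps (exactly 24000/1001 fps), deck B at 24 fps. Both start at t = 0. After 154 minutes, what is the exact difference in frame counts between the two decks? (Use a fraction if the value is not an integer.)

2880/13 frames

154 min = 9240 s.
A emits 24000/1001 × 9240 = 2880000/13 frames; B emits 24 × 9240 = 221760.
Difference = 2880/13 frames (≈ 221.5385); B is ahead of A.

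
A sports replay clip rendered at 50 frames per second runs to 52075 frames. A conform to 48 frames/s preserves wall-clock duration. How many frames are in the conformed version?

49992 frames

Target frames = source frames × (target rate / source rate) = 52075 × (48)/(50) = 52075 × 24/25 = 49992.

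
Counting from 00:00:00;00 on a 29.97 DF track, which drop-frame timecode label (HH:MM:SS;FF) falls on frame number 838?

Each 10-minute DF block holds 10 × 60 × 30 − 9 × 2 = 17982 frames. 838 ÷ 17982 → 0 full blocks, remainder 838.
Within the partial block the first minute is 1800 frames and each further minute 1798, so 0 further minute boundaries passed. Total skipped labels = 18 × 0 + 2 × 0 = 0.
Non-drop label index = 838 + 0 = 838; at 30 labels/s that is 00:00:27:28, i.e. DF 00:00:27;28.

00:00:27;28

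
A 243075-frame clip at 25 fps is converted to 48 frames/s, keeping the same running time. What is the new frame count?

466704 frames

Target frames = source frames × (target rate / source rate) = 243075 × (48)/(25) = 243075 × 48/25 = 466704.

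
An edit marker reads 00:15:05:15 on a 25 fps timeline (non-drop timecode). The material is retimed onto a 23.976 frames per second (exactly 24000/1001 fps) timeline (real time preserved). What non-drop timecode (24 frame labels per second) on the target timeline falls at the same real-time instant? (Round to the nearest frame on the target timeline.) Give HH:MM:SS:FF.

Source frame index: (0×3600 + 15×60 + 5) × 25 + 15 = 22640.
Real time: 22640 / (25) = 4528/5 s.
Target frame: (4528/5) × (24000/1001) = 21734400/1001 ≈ 21712.687 → 21713.
At 24 labels/s: frame 21713 → 00:15:04:17.

00:15:04:17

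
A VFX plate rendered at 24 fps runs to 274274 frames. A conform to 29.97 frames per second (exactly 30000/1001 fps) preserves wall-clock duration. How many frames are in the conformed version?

342500 frames

Target frames = source frames × (target rate / source rate) = 274274 × (30000/1001)/(24) = 274274 × 1250/1001 = 342500.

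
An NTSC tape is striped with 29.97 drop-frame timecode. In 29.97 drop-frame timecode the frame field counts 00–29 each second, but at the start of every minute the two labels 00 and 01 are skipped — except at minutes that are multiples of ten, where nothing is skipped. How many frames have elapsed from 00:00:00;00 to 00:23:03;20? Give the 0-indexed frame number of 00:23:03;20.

Complete 10-minute blocks: 2, each 17982 frames → 35964.
Remaining 3 whole minutes in the current block: 1800 + 2 × 1798 = 5396 frames.
Within the current minute: 3 × 30 + 20 − 2 = 108 (labels ;00/;01 skipped at this minute). Total = 35964 + 5396 + 108 = 41468.

41468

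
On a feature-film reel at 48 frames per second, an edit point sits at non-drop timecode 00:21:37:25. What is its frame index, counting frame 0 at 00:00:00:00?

Total seconds to the label: (0 × 3600 + 21 × 60 + 37) = 1297.
Frame index = 1297 × 48 + 25 = 62281.

frame 62281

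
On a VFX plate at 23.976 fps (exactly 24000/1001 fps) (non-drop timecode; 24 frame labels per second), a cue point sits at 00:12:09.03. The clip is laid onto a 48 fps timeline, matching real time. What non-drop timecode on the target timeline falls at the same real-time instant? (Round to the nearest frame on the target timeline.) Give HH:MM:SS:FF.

Source frame index: (0×3600 + 12×60 + 9) × 24 + 3 = 17499.
Real time: 17499 / (24000/1001) = 5838833/8000 s.
Target frame: (5838833/8000) × (48) = 17516499/500 ≈ 35032.998 → 35033.
At 48 labels/s: frame 35033 → 00:12:09:41.

00:12:09:41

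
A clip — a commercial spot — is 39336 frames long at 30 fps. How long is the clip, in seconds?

Running time = 39336 / (30) = 1311.2 s.

1311.2 seconds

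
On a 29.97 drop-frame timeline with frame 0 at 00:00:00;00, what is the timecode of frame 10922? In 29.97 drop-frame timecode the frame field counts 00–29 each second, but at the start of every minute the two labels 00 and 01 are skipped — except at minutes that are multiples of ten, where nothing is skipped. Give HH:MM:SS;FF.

Each 10-minute DF block holds 10 × 60 × 30 − 9 × 2 = 17982 frames. 10922 ÷ 17982 → 0 full blocks, remainder 10922.
Within the partial block the first minute is 1800 frames and each further minute 1798, so 6 further minute boundaries passed. Total skipped labels = 18 × 0 + 2 × 6 = 12.
Non-drop label index = 10922 + 12 = 10934; at 30 labels/s that is 00:06:04:14, i.e. DF 00:06:04;14.

00:06:04;14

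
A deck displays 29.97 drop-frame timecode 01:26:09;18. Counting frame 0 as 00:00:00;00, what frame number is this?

154932

As if non-drop at 30 labels/s: (1 × 3600 + 26 × 60 + 9) × 30 + 18 = 155088.
Minute boundaries passed: 86; those not divisible by 10: 86 − 8 = 78; dropped labels = 2 × 78 = 156.
Actual frame index = 155088 − 156 = 154932.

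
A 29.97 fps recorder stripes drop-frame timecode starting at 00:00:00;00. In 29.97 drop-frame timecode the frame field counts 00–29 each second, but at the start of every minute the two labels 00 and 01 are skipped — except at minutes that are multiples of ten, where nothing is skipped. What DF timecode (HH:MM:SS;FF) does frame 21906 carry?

Each 10-minute DF block holds 10 × 60 × 30 − 9 × 2 = 17982 frames. 21906 ÷ 17982 → 1 full block, remainder 3924.
Within the partial block the first minute is 1800 frames and each further minute 1798, so 2 further minute boundaries passed. Total skipped labels = 18 × 1 + 2 × 2 = 22.
Non-drop label index = 21906 + 22 = 21928; at 30 labels/s that is 00:12:10:28, i.e. DF 00:12:10;28.

00:12:10;28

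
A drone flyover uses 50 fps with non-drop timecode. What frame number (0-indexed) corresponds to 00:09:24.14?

Total seconds to the label: (0 × 3600 + 9 × 60 + 24) = 564.
Frame index = 564 × 50 + 14 = 28214.

28214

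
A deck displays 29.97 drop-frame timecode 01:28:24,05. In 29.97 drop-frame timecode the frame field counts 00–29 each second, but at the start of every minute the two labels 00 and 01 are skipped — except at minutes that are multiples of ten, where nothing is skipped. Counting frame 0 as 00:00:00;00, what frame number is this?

158965

Complete 10-minute blocks: 8, each 17982 frames → 143856.
Remaining 8 whole minutes in the current block: 1800 + 7 × 1798 = 14386 frames.
Within the current minute: 24 × 30 + 5 − 2 = 723 (labels ;00/;01 skipped at this minute). Total = 143856 + 14386 + 723 = 158965.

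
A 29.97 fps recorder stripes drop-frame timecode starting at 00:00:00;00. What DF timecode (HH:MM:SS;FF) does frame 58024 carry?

Each 10-minute DF block holds 10 × 60 × 30 − 9 × 2 = 17982 frames. 58024 ÷ 17982 → 3 full blocks, remainder 4078.
Within the partial block the first minute is 1800 frames and each further minute 1798, so 2 further minute boundaries passed. Total skipped labels = 18 × 3 + 2 × 2 = 58.
Non-drop label index = 58024 + 58 = 58082; at 30 labels/s that is 00:32:16:02, i.e. DF 00:32:16;02.

00:32:16;02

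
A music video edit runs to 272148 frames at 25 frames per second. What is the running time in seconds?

Running time = 272148 / (25) = 10885.92 s.

10885.92 seconds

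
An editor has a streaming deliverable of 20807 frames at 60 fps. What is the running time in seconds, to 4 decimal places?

Running time = 20807 × 1/60 = 20807/60 s ≈ 346.7833 s.

346.7833 seconds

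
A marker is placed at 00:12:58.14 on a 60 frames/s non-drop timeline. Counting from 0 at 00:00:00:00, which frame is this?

Total seconds to the label: (0 × 3600 + 12 × 60 + 58) = 778.
Frame index = 778 × 60 + 14 = 46694.

frame 46694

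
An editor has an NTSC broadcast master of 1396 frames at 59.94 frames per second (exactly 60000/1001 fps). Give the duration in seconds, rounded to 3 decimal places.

23.290 seconds

Running time = 1396 × 1001/60000 = 349349/15000 s ≈ 23.290 s.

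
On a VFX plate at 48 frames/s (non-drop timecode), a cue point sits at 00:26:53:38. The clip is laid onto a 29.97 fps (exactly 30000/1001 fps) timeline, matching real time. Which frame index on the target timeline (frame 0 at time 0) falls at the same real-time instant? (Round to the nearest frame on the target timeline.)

frame 48365

Source frame index: (0×3600 + 26×60 + 53) × 48 + 38 = 77462.
Real time: 77462 / (48) = 38731/24 s.
Target frame: (38731/24) × (30000/1001) = 628750/13 ≈ 48365.385 → 48365.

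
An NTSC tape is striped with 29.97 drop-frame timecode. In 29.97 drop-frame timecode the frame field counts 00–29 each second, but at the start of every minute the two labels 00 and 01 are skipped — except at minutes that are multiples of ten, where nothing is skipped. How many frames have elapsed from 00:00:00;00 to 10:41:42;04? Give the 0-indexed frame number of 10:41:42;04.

1153910

Complete 10-minute blocks: 64, each 17982 frames → 1150848.
Remaining 1 whole minute in the current block: 1800 + 0 × 1798 = 1800 frames.
Within the current minute: 42 × 30 + 4 − 2 = 1262 (labels ;00/;01 skipped at this minute). Total = 1150848 + 1800 + 1262 = 1153910.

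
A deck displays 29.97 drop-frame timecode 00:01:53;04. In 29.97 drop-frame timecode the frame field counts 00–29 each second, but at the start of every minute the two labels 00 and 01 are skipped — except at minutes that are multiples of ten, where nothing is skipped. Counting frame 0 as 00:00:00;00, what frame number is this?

Complete 10-minute blocks: 0, each 17982 frames → 0.
Remaining 1 whole minute in the current block: 1800 + 0 × 1798 = 1800 frames.
Within the current minute: 53 × 30 + 4 − 2 = 1592 (labels ;00/;01 skipped at this minute). Total = 0 + 1800 + 1592 = 3392.

3392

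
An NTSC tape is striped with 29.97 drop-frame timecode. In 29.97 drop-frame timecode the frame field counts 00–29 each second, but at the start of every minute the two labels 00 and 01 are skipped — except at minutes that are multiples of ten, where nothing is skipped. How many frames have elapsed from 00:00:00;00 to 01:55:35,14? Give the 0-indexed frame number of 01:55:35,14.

Complete 10-minute blocks: 11, each 17982 frames → 197802.
Remaining 5 whole minutes in the current block: 1800 + 4 × 1798 = 8992 frames.
Within the current minute: 35 × 30 + 14 − 2 = 1062 (labels ;00/;01 skipped at this minute). Total = 197802 + 8992 + 1062 = 207856.

207856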